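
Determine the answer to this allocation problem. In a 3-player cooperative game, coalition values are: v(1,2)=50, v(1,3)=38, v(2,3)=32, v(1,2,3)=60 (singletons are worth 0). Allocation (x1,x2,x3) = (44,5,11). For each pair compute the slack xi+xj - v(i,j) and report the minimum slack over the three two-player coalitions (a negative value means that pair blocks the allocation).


Step 1: Slack for coalition (1,2): x1+x2 - v12 = 49 - 50 = -1
Step 2: Slack for coalition (1,3): x1+x3 - v13 = 55 - 38 = 17
Step 3: Slack for coalition (2,3): x2+x3 - v23 = 16 - 32 = -16
Step 4: Minimum slack = min(-1, 17, -16) = -16, attained by (2,3); coalition (2,3) can block (slack < 0), so the allocation is not in the core

-16


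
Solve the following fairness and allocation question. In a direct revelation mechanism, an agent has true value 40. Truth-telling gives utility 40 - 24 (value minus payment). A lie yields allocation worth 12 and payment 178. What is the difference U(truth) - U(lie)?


Step 1: U(truth) = value - payment = 40 - 24 = 16
Step 2: U(lie) = allocation - payment = 12 - 178 = -166
Step 3: IC gap = 16 - (-166) = 182

182


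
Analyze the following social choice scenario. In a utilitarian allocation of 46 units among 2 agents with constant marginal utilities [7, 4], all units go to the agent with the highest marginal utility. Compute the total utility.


Step 1: The marginal utilities are [7, 4]
Step 2: The highest marginal utility is 7
Step 3: All 46 units go to that agent
Step 4: Total utility = 7 * 46 = 322

322


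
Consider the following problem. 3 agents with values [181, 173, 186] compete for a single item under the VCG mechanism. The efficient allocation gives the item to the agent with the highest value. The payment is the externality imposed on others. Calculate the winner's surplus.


Step 1: The winner is the agent with the highest value: agent 2 with value 186
Step 2: Values of other agents: [181, 173]
Step 3: VCG payment = max of others' values = 181
Step 4: Surplus = 186 - 181 = 5

5


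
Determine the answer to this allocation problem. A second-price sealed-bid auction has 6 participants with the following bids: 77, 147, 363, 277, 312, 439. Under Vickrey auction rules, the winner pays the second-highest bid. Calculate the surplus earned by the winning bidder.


Step 1: Sort bids in descending order: 439, 363, 312, 277, 147, 77
Step 2: The winning bid is the highest: 439
Step 3: The payment equals the second-highest bid: 363
Step 4: Surplus = winner's bid - payment = 439 - 363 = 76

76


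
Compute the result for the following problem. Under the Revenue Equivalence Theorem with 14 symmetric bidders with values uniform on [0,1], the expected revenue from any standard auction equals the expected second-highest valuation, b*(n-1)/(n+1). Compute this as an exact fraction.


Step 1: By Revenue Equivalence, expected revenue = b*(n-1)/(n+1)
Step 2: Substituting n = 14, b = 1
Step 3: Revenue = 1*(14-1)/(14+1) = 1*13/15
Step 4: Revenue = 13/15

13/15


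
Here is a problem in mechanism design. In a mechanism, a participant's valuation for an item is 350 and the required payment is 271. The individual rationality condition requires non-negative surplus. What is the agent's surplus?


Step 1: Surplus = value - payment = 350 - 271 = 79
Step 2: IR is satisfied (surplus >= 0)

79


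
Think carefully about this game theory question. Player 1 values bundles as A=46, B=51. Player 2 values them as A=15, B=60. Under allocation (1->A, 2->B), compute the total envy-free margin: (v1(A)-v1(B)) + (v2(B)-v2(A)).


Step 1: Player 1's margin = v1(A) - v1(B) = 46 - 51 = -5
Step 2: Player 2's margin = v2(B) - v2(A) = 60 - 15 = 45
Step 3: Total margin = -5 + 45 = 40

40


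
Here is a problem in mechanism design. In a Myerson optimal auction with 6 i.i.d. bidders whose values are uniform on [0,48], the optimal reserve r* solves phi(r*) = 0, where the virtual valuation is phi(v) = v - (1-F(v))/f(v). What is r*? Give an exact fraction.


Step 1: For U[0,48], F(v) = v/48 and f(v) = 1/48
Step 2: phi(v) = v - (1 - v/48)/(1/48) = v - (48 - v) = 2v - 48
Step 3: Set phi(r*) = 0: 2r* - 48 = 0
Step 4: r* = 48/2 = 24 (the number of bidders n = 6 does not enter)

24


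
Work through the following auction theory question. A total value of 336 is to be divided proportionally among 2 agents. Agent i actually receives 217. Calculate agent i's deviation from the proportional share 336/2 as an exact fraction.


Step 1: Proportional share = 336/2 = 168
Step 2: Agent's actual allocation = 217
Step 3: Excess = 217 - 168 = 49

49


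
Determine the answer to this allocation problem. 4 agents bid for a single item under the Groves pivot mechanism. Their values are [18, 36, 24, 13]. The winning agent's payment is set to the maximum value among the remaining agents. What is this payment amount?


Step 1: The efficient winner is agent 1 with value 36
Step 2: Other agents' values: [18, 24, 13]
Step 3: Pivot payment = max(others) = 24
Step 4: The winner pays 24

24


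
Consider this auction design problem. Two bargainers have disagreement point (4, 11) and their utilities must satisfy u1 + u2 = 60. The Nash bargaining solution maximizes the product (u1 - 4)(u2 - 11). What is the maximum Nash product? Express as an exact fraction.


Step 1: The Nash solution splits surplus symmetrically above the disagreement point
Step 2: u1 = (total + d1 - d2)/2 = (60 + 4 - 11)/2 = 53/2
Step 3: u2 = (total - d1 + d2)/2 = (60 - 4 + 11)/2 = 67/2
Step 4: Nash product = (53/2 - 4) * (67/2 - 11)
Step 5: = 45/2 * 45/2 = 2025/4

2025/4


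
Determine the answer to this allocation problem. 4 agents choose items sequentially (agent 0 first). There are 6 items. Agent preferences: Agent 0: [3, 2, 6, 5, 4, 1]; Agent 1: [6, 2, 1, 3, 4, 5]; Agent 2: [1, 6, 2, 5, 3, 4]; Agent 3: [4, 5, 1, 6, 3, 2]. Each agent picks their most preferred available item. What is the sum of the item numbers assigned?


Step 1: Agent 0 picks item 3
Step 2: Agent 1 picks item 6
Step 3: Agent 2 picks item 1
Step 4: Agent 3 picks item 4
Step 5: Sum = 3 + 6 + 1 + 4 = 14

14


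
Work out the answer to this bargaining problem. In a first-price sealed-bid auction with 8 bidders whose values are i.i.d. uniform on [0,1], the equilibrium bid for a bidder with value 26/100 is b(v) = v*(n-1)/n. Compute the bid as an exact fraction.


Step 1: The symmetric BNE bidding function is b(v) = v * (n-1) / n
Step 2: Substitute v = 13/50 and n = 8
Step 3: b = 13/50 * 7/8
Step 4: b = 91/400

91/400


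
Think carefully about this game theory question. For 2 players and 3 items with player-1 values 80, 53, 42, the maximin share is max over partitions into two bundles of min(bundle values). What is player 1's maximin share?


Step 1: Item values = 80, 53, 42
Step 2: Enumerate all 2-bundle partitions and take the smaller bundle:
  Partition 1: {80} vs {53,42} -> bundles 80, 95; min = 80
  Partition 2: {53} vs {80,42} -> bundles 53, 122; min = 53
  Partition 3: {42} vs {80,53} -> bundles 42, 133; min = 42
Step 3: MMS = max(80, 53, 42) = 80

80


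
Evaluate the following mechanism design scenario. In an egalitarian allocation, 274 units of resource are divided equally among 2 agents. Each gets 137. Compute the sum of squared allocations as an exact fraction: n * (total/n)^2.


Step 1: Each agent's share = 274/2 = 137
Step 2: Square of each share = (137)^2 = 18769
Step 3: Sum of squares = 2 * 18769 = 37538

37538


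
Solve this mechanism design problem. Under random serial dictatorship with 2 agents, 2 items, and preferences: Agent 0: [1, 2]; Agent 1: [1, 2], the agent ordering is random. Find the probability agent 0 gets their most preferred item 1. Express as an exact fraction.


Step 1: Agent 0 wants item 1
Step 2: There are 2 possible orderings of agents
Step 3: In 1 orderings, agent 0 gets item 1
Step 4: Probability = 1/2

1/2


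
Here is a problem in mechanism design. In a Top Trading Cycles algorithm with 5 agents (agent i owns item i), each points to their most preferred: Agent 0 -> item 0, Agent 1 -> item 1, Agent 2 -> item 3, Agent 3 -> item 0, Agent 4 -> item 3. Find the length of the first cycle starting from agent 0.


Step 1: Trace the pointer graph from agent 0: 0 -> 0
Step 2: A cycle is detected when we revisit agent 0
Step 3: The cycle is: 0 -> 0
Step 4: Cycle length = 1

1


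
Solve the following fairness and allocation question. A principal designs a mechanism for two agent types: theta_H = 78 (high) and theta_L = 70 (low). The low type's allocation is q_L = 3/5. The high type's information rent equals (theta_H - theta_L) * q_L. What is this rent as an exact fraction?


Step 1: theta_H - theta_L = 78 - 70 = 8
Step 2: Information rent = (theta_H - theta_L) * q_L
Step 3: = 8 * 3/5
Step 4: = 24/5

24/5


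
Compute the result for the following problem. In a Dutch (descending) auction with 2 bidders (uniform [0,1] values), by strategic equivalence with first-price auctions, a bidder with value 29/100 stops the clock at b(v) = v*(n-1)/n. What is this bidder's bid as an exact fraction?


Step 1: Dutch auctions are strategically equivalent to first-price auctions
Step 2: The equilibrium bid is b(v) = v*(n-1)/n
Step 3: b = 29/100 * 1/2
Step 4: b = 29/200

29/200


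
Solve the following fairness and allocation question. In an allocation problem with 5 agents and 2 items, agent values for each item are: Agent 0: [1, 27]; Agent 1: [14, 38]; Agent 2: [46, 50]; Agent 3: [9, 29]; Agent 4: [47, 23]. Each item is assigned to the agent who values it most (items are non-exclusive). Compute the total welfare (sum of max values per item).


Step 1: For each item, find the maximum value among all agents.
Step 2: Item 0 -> Agent 4 (value 47)
Step 3: Item 1 -> Agent 2 (value 50)
Step 4: Total welfare = 47 + 50 = 97

97


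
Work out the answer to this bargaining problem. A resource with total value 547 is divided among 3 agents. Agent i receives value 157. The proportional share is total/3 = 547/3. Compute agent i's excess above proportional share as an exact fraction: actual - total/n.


Step 1: Proportional share = 547/3
Step 2: Agent's actual allocation = 157
Step 3: Excess = 157 - 547/3 = -76/3

-76/3


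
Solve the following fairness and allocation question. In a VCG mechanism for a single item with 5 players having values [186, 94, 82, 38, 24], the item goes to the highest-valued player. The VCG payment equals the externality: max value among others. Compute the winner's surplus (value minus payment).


Step 1: The winner is the agent with the highest value: agent 0 with value 186
Step 2: Values of other agents: [94, 82, 38, 24]
Step 3: VCG payment = max of others' values = 94
Step 4: Surplus = 186 - 94 = 92

92


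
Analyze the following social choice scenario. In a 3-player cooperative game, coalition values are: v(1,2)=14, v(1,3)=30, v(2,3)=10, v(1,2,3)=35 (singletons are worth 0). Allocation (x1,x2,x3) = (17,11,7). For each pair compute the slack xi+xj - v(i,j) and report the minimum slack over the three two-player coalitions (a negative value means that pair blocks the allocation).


Step 1: Slack for coalition (1,2): x1+x2 - v12 = 28 - 14 = 14
Step 2: Slack for coalition (1,3): x1+x3 - v13 = 24 - 30 = -6
Step 3: Slack for coalition (2,3): x2+x3 - v23 = 18 - 10 = 8
Step 4: Minimum slack = min(14, -6, 8) = -6, attained by (1,3); coalition (1,3) can block (slack < 0), so the allocation is not in the core

-6


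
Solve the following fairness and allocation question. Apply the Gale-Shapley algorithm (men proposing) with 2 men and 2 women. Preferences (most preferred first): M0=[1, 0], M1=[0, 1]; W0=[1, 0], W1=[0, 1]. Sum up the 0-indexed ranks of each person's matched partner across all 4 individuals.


Step 1: Run Gale-Shapley (men propose, women hold best offer):
  M0 proposes to W1; she accepts
  M1 proposes to W0; she accepts
Step 2: Final matching: W0-M1, W1-M0
Step 3: 0-indexed ranks (man's rank of his match, then woman's): 0 + 0 + 0 + 0
Step 4: Total rank sum = 0

0


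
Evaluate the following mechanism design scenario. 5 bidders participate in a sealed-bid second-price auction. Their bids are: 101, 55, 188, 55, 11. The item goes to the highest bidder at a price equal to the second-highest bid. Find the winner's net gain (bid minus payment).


Step 1: Sort bids in descending order: 188, 101, 55, 55, 11
Step 2: The winning bid is the highest: 188
Step 3: The payment equals the second-highest bid: 101
Step 4: Surplus = winner's bid - payment = 188 - 101 = 87

87


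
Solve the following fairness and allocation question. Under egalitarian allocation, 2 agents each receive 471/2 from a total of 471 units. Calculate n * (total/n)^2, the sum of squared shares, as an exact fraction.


Step 1: Each agent's share = 471/2
Step 2: Square of each share = (471/2)^2 = 221841/4
Step 3: Sum of squares = 2 * 221841/4 = 221841/2

221841/2


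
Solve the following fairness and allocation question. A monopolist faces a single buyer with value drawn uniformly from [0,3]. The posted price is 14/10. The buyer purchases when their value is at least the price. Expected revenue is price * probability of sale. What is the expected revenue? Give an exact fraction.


Step 1: Posted price r = 7/5, value support [0,3]
Step 2: P(v >= r) = (3 - 7/5)/3 = 8/15
Step 3: Expected revenue = r * P(v >= r) = 7/5 * 8/15
Step 4: Revenue = 56/75

56/75


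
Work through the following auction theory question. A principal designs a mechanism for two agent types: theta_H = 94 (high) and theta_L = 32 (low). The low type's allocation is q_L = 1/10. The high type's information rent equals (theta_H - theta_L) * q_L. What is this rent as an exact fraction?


Step 1: theta_H - theta_L = 94 - 32 = 62
Step 2: Information rent = (theta_H - theta_L) * q_L
Step 3: = 62 * 1/10
Step 4: = 31/5

31/5


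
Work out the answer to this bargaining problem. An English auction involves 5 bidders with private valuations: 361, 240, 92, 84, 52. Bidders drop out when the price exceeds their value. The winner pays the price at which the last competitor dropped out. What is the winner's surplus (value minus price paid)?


Step 1: Identify the highest value: 361
Step 2: Identify the second-highest value: 240
Step 3: The final price = second-highest value = 240
Step 4: Surplus = 361 - 240 = 121

121


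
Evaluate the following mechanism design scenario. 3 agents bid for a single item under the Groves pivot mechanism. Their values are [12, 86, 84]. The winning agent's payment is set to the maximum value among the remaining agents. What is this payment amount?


Step 1: The efficient winner is agent 1 with value 86
Step 2: Other agents' values: [12, 84]
Step 3: Pivot payment = max(others) = 84
Step 4: The winner pays 84

84


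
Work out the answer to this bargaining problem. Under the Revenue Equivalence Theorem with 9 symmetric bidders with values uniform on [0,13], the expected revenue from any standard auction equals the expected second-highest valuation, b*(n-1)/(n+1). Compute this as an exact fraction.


Step 1: By Revenue Equivalence, expected revenue = b*(n-1)/(n+1)
Step 2: Substituting n = 9, b = 13
Step 3: Revenue = 13*(9-1)/(9+1) = 13*8/10
Step 4: Revenue = 104/10 = 52/5

52/5


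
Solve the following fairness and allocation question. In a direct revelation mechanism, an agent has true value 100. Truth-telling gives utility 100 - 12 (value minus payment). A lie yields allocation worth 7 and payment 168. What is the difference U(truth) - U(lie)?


Step 1: U(truth) = value - payment = 100 - 12 = 88
Step 2: U(lie) = allocation - payment = 7 - 168 = -161
Step 3: IC gap = 88 - (-161) = 249

249


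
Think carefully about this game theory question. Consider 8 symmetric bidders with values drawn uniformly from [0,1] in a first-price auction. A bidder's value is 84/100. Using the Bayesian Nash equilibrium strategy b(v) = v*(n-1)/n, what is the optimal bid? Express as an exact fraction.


Step 1: The symmetric BNE bidding function is b(v) = v * (n-1) / n
Step 2: Substitute v = 21/25 and n = 8
Step 3: b = 21/25 * 7/8
Step 4: b = 147/200

147/200


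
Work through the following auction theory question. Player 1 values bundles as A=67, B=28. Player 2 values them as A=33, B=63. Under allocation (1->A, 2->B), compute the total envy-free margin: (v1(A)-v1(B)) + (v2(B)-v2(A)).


Step 1: Player 1's margin = v1(A) - v1(B) = 67 - 28 = 39
Step 2: Player 2's margin = v2(B) - v2(A) = 63 - 33 = 30
Step 3: Total margin = 39 + 30 = 69

69


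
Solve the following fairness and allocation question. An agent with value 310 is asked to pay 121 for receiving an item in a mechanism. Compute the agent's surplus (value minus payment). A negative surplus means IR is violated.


Step 1: Surplus = value - payment = 310 - 121 = 189
Step 2: IR is satisfied (surplus >= 0)

189


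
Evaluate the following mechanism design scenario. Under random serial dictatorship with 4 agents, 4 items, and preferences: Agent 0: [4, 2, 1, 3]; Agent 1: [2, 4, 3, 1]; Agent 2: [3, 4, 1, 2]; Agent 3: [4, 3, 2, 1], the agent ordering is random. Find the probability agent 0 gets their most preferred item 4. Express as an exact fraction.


Step 1: Agent 0 wants item 4
Step 2: There are 24 possible orderings of agents
Step 3: In 12 orderings, agent 0 gets item 4
Step 4: Probability = 12/24 = 1/2

1/2


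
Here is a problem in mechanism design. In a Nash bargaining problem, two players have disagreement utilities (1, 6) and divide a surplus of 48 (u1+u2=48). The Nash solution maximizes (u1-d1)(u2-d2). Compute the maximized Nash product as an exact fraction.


Step 1: The Nash solution splits surplus symmetrically above the disagreement point
Step 2: u1 = (total + d1 - d2)/2 = (48 + 1 - 6)/2 = 43/2
Step 3: u2 = (total - d1 + d2)/2 = (48 - 1 + 6)/2 = 53/2
Step 4: Nash product = (43/2 - 1) * (53/2 - 6)
Step 5: = 41/2 * 41/2 = 1681/4

1681/4


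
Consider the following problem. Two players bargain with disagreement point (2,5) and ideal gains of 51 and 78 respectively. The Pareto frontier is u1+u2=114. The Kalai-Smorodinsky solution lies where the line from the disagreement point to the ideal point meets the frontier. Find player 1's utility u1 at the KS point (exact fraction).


Step 1: At the KS point, (u1-d1)/r1 = (u2-d2)/r2 = t and u1+u2 = 114
Step 2: u1 = d1 + r1*t and u2 = d2 + r2*t, so (d1 + r1*t) + (d2 + r2*t) = 114
Step 3: t = (114 - 2 - 5)/(51 + 78) = 107/129
Step 4: u1 = d1 + r1*t = 2 + 51 * 107/129 = 1905/43
Step 5: (Check: u2 = d2 + r2*t = 2997/43; u1+u2 = 1905/43 + 2997/43 = 114, on the frontier.)

1905/43


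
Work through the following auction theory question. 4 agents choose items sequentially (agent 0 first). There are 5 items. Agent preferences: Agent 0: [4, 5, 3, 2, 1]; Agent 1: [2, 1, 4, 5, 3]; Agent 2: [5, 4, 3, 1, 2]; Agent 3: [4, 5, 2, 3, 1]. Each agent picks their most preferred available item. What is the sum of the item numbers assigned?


Step 1: Agent 0 picks item 4
Step 2: Agent 1 picks item 2
Step 3: Agent 2 picks item 5
Step 4: Agent 3 picks item 3
Step 5: Sum = 4 + 2 + 5 + 3 = 14

14


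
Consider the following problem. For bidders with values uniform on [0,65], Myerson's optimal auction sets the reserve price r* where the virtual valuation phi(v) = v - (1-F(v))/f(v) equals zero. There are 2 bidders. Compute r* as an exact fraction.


Step 1: For U[0,65], F(v) = v/65 and f(v) = 1/65
Step 2: phi(v) = v - (1 - v/65)/(1/65) = v - (65 - v) = 2v - 65
Step 3: Set phi(r*) = 0: 2r* - 65 = 0
Step 4: r* = 65/2 (the number of bidders n = 2 does not enter)

65/2


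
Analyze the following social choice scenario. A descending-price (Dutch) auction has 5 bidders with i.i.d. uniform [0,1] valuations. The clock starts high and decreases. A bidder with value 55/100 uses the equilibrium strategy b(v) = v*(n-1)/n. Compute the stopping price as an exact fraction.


Step 1: Dutch auctions are strategically equivalent to first-price auctions
Step 2: The equilibrium bid is b(v) = v*(n-1)/n
Step 3: b = 11/20 * 4/5
Step 4: b = 11/25

11/25


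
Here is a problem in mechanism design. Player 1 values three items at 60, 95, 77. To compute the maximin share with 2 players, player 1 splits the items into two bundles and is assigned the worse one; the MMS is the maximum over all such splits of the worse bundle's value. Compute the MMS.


Step 1: Item values = 60, 95, 77
Step 2: Enumerate all 2-bundle partitions and take the smaller bundle:
  Partition 1: {60} vs {95,77} -> bundles 60, 172; min = 60
  Partition 2: {95} vs {60,77} -> bundles 95, 137; min = 95
  Partition 3: {77} vs {60,95} -> bundles 77, 155; min = 77
Step 3: MMS = max(60, 95, 77) = 95

95


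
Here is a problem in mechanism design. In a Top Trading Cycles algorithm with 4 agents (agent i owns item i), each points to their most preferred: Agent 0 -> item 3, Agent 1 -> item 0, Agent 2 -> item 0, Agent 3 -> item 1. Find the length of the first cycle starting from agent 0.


Step 1: Trace the pointer graph from agent 0: 0 -> 3 -> 1 -> 0
Step 2: A cycle is detected when we revisit agent 0
Step 3: The cycle is: 0 -> 3 -> 1 -> 0
Step 4: Cycle length = 3

3


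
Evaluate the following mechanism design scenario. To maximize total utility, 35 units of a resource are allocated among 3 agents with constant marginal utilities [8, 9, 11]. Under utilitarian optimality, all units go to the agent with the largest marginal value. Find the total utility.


Step 1: The marginal utilities are [8, 9, 11]
Step 2: The highest marginal utility is 11
Step 3: All 35 units go to that agent
Step 4: Total utility = 11 * 35 = 385

385


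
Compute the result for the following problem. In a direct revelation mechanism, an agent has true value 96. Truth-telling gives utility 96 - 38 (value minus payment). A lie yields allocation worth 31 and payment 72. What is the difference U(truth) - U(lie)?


Step 1: U(truth) = value - payment = 96 - 38 = 58
Step 2: U(lie) = allocation - payment = 31 - 72 = -41
Step 3: IC gap = 58 - (-41) = 99

99


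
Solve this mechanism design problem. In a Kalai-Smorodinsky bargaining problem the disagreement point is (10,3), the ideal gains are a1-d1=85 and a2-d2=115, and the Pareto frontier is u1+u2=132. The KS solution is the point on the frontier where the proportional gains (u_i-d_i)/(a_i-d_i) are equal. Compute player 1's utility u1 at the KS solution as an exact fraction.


Step 1: At the KS point, (u1-d1)/r1 = (u2-d2)/r2 = t and u1+u2 = 132
Step 2: u1 = d1 + r1*t and u2 = d2 + r2*t, so (d1 + r1*t) + (d2 + r2*t) = 132
Step 3: t = (132 - 10 - 3)/(85 + 115) = 119/200
Step 4: u1 = d1 + r1*t = 10 + 85 * 119/200 = 2423/40
Step 5: (Check: u2 = d2 + r2*t = 2857/40; u1+u2 = 2423/40 + 2857/40 = 132, on the frontier.)

2423/40


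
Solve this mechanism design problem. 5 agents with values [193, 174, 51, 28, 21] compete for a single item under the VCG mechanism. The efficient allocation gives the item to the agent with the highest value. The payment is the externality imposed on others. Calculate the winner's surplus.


Step 1: The winner is the agent with the highest value: agent 0 with value 193
Step 2: Values of other agents: [174, 51, 28, 21]
Step 3: VCG payment = max of others' values = 174
Step 4: Surplus = 193 - 174 = 19

19


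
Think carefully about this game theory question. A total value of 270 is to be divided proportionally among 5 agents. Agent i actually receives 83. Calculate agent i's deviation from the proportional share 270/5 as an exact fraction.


Step 1: Proportional share = 270/5 = 54
Step 2: Agent's actual allocation = 83
Step 3: Excess = 83 - 54 = 29

29


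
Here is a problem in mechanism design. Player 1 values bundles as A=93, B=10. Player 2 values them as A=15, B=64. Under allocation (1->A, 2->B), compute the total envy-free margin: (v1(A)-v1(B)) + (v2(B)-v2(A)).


Step 1: Player 1's margin = v1(A) - v1(B) = 93 - 10 = 83
Step 2: Player 2's margin = v2(B) - v2(A) = 64 - 15 = 49
Step 3: Total margin = 83 + 49 = 132

132


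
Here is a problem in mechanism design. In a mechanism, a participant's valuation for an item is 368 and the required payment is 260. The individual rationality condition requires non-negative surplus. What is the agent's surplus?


Step 1: Surplus = value - payment = 368 - 260 = 108
Step 2: IR is satisfied (surplus >= 0)

108


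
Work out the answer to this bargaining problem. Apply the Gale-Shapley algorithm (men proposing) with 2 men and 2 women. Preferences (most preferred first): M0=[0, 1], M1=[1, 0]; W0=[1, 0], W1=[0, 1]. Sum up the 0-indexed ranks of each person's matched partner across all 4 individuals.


Step 1: Run Gale-Shapley (men propose, women hold best offer):
  M0 proposes to W0; she accepts
  M1 proposes to W1; she accepts
Step 2: Final matching: W0-M0, W1-M1
Step 3: 0-indexed ranks (man's rank of his match, then woman's): 0 + 1 + 0 + 1
Step 4: Total rank sum = 2

2


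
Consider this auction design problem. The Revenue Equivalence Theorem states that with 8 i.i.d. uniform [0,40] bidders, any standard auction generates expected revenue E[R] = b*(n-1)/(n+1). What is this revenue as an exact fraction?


Step 1: By Revenue Equivalence, expected revenue = b*(n-1)/(n+1)
Step 2: Substituting n = 8, b = 40
Step 3: Revenue = 40*(8-1)/(8+1) = 40*7/9
Step 4: Revenue = 280/9

280/9


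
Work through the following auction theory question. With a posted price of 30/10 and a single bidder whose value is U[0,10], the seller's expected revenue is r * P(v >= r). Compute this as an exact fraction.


Step 1: Posted price r = 3, value support [0,10]
Step 2: P(v >= r) = (10 - 3)/10 = 7/10
Step 3: Expected revenue = r * P(v >= r) = 3 * 7/10
Step 4: Revenue = 21/10

21/10


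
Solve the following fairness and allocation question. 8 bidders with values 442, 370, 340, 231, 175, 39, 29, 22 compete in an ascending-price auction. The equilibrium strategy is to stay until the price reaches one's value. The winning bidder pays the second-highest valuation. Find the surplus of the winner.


Step 1: Identify the highest value: 442
Step 2: Identify the second-highest value: 370
Step 3: The final price = second-highest value = 370
Step 4: Surplus = 442 - 370 = 72

72


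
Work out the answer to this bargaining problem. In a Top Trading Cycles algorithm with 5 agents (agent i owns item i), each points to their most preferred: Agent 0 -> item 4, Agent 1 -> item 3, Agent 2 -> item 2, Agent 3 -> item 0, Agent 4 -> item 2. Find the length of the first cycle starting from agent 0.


Step 1: Trace the pointer graph from agent 0: 0 -> 4 -> 2 -> 2
Step 2: A cycle is detected when we revisit agent 2
Step 3: The cycle is: 2 -> 2
Step 4: Cycle length = 1

1


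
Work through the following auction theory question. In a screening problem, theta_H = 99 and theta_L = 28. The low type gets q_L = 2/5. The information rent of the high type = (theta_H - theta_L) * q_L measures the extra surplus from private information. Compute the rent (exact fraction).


Step 1: theta_H - theta_L = 99 - 28 = 71
Step 2: Information rent = (theta_H - theta_L) * q_L
Step 3: = 71 * 2/5
Step 4: = 142/5

142/5


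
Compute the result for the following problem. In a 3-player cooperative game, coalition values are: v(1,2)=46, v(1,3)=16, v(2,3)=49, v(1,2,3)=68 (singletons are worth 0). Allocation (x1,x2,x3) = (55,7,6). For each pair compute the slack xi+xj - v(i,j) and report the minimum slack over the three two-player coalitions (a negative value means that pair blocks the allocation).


Step 1: Slack for coalition (1,2): x1+x2 - v12 = 62 - 46 = 16
Step 2: Slack for coalition (1,3): x1+x3 - v13 = 61 - 16 = 45
Step 3: Slack for coalition (2,3): x2+x3 - v23 = 13 - 49 = -36
Step 4: Minimum slack = min(16, 45, -36) = -36, attained by (2,3); coalition (2,3) can block (slack < 0), so the allocation is not in the core

-36


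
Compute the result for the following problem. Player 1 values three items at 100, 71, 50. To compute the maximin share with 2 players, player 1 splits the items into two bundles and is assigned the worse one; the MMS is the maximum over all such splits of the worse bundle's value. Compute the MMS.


Step 1: Item values = 100, 71, 50
Step 2: Enumerate all 2-bundle partitions and take the smaller bundle:
  Partition 1: {100} vs {71,50} -> bundles 100, 121; min = 100
  Partition 2: {71} vs {100,50} -> bundles 71, 150; min = 71
  Partition 3: {50} vs {100,71} -> bundles 50, 171; min = 50
Step 3: MMS = max(100, 71, 50) = 100

100


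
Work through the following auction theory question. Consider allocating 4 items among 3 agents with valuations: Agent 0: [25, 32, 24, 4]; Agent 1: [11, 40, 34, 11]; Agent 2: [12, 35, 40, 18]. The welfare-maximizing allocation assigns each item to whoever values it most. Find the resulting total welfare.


Step 1: For each item, find the maximum value among all agents.
Step 2: Item 0 -> Agent 0 (value 25)
Step 3: Item 1 -> Agent 1 (value 40)
Step 4: Item 2 -> Agent 2 (value 40)
Step 5: Item 3 -> Agent 2 (value 18)
Step 6: Total welfare = 25 + 40 + 40 + 18 = 123

123


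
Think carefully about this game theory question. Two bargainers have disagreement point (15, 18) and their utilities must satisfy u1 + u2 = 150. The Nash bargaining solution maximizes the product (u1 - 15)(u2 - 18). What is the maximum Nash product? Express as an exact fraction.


Step 1: The Nash solution splits surplus symmetrically above the disagreement point
Step 2: u1 = (total + d1 - d2)/2 = (150 + 15 - 18)/2 = 147/2
Step 3: u2 = (total - d1 + d2)/2 = (150 - 15 + 18)/2 = 153/2
Step 4: Nash product = (147/2 - 15) * (153/2 - 18)
Step 5: = 117/2 * 117/2 = 13689/4

13689/4


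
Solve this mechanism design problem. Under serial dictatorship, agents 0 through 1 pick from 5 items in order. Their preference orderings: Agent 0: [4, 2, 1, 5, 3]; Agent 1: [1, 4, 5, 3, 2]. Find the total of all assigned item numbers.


Step 1: Agent 0 picks item 4
Step 2: Agent 1 picks item 1
Step 3: Sum = 4 + 1 = 5

5


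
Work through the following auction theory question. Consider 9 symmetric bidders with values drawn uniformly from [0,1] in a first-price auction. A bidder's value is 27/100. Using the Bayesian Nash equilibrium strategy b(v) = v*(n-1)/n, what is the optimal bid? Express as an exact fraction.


Step 1: The symmetric BNE bidding function is b(v) = v * (n-1) / n
Step 2: Substitute v = 27/100 and n = 9
Step 3: b = 27/100 * 8/9
Step 4: b = 6/25

6/25


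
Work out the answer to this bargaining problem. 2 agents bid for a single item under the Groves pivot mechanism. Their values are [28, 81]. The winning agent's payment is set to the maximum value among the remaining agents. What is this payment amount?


Step 1: The efficient winner is agent 1 with value 81
Step 2: Other agents' values: [28]
Step 3: Pivot payment = max(others) = 28
Step 4: The winner pays 28

28


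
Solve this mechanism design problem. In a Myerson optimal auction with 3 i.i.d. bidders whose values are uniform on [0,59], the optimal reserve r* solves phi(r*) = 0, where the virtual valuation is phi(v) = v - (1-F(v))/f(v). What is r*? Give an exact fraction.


Step 1: For U[0,59], F(v) = v/59 and f(v) = 1/59
Step 2: phi(v) = v - (1 - v/59)/(1/59) = v - (59 - v) = 2v - 59
Step 3: Set phi(r*) = 0: 2r* - 59 = 0
Step 4: r* = 59/2 (the number of bidders n = 3 does not enter)

59/2


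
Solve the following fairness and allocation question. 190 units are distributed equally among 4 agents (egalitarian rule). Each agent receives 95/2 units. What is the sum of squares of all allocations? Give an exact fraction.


Step 1: Each agent's share = 190/4 = 95/2
Step 2: Square of each share = (95/2)^2 = 9025/4
Step 3: Sum of squares = 4 * 9025/4 = 9025

9025


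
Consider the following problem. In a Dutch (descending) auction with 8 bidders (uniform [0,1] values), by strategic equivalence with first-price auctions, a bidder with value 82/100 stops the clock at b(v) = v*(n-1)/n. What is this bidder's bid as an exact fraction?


Step 1: Dutch auctions are strategically equivalent to first-price auctions
Step 2: The equilibrium bid is b(v) = v*(n-1)/n
Step 3: b = 41/50 * 7/8
Step 4: b = 287/400

287/400


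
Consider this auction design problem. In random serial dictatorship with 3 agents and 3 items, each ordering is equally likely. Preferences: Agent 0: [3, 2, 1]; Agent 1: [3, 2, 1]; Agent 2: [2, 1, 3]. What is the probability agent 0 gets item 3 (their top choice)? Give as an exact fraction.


Step 1: Agent 0 wants item 3
Step 2: There are 6 possible orderings of agents
Step 3: In 3 orderings, agent 0 gets item 3
Step 4: Probability = 3/6 = 1/2

1/2


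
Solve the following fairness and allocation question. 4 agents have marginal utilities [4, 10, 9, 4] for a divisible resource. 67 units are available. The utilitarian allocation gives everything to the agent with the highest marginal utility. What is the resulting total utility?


Step 1: The marginal utilities are [4, 10, 9, 4]
Step 2: The highest marginal utility is 10
Step 3: All 67 units go to that agent
Step 4: Total utility = 10 * 67 = 670

670


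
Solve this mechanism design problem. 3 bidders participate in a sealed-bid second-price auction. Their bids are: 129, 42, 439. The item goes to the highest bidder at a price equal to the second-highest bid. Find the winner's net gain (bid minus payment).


Step 1: Sort bids in descending order: 439, 129, 42
Step 2: The winning bid is the highest: 439
Step 3: The payment equals the second-highest bid: 129
Step 4: Surplus = winner's bid - payment = 439 - 129 = 310

310


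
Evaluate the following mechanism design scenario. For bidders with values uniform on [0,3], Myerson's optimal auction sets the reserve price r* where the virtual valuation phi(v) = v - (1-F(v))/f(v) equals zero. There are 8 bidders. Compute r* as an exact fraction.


Step 1: For U[0,3], F(v) = v/3 and f(v) = 1/3
Step 2: phi(v) = v - (1 - v/3)/(1/3) = v - (3 - v) = 2v - 3
Step 3: Set phi(r*) = 0: 2r* - 3 = 0
Step 4: r* = 3/2 (the number of bidders n = 8 does not enter)

3/2


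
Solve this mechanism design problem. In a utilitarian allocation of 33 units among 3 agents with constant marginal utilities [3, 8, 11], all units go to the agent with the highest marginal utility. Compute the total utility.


Step 1: The marginal utilities are [3, 8, 11]
Step 2: The highest marginal utility is 11
Step 3: All 33 units go to that agent
Step 4: Total utility = 11 * 33 = 363

363


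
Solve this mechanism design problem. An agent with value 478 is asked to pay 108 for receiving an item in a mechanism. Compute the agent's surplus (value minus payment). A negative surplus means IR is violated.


Step 1: Surplus = value - payment = 478 - 108 = 370
Step 2: IR is satisfied (surplus >= 0)

370


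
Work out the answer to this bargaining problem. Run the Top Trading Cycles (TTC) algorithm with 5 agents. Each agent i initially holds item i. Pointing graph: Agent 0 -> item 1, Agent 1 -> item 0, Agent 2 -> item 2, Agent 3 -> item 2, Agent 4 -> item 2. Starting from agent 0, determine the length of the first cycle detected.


Step 1: Trace the pointer graph from agent 0: 0 -> 1 -> 0
Step 2: A cycle is detected when we revisit agent 0
Step 3: The cycle is: 0 -> 1 -> 0
Step 4: Cycle length = 2

2


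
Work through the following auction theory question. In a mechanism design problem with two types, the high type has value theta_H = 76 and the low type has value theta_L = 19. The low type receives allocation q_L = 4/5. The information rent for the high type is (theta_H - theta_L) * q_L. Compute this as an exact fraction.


Step 1: theta_H - theta_L = 76 - 19 = 57
Step 2: Information rent = (theta_H - theta_L) * q_L
Step 3: = 57 * 4/5
Step 4: = 228/5

228/5


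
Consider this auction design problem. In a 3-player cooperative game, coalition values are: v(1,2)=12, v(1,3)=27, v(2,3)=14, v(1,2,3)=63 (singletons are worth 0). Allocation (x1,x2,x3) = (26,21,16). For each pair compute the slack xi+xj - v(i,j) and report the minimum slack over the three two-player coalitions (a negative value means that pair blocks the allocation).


Step 1: Slack for coalition (1,2): x1+x2 - v12 = 47 - 12 = 35
Step 2: Slack for coalition (1,3): x1+x3 - v13 = 42 - 27 = 15
Step 3: Slack for coalition (2,3): x2+x3 - v23 = 37 - 14 = 23
Step 4: Minimum slack = min(35, 15, 23) = 15, attained by (1,3); no pair can gain by deviating, so the allocation is in the core

15


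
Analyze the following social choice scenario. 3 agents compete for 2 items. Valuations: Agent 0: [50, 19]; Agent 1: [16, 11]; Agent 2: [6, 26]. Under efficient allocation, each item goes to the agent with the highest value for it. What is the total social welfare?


Step 1: For each item, find the maximum value among all agents.
Step 2: Item 0 -> Agent 0 (value 50)
Step 3: Item 1 -> Agent 2 (value 26)
Step 4: Total welfare = 50 + 26 = 76

76


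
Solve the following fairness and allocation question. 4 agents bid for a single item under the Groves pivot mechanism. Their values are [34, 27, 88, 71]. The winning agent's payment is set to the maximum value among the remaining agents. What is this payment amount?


Step 1: The efficient winner is agent 2 with value 88
Step 2: Other agents' values: [34, 27, 71]
Step 3: Pivot payment = max(others) = 71
Step 4: The winner pays 71

71


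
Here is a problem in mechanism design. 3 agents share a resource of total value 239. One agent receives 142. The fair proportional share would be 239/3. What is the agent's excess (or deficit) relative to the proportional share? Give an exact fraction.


Step 1: Proportional share = 239/3
Step 2: Agent's actual allocation = 142
Step 3: Excess = 142 - 239/3 = 187/3

187/3


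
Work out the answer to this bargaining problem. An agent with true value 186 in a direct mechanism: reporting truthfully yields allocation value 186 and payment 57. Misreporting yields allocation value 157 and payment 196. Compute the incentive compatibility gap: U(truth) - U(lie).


Step 1: U(truth) = value - payment = 186 - 57 = 129
Step 2: U(lie) = allocation - payment = 157 - 196 = -39
Step 3: IC gap = 129 - (-39) = 168

168


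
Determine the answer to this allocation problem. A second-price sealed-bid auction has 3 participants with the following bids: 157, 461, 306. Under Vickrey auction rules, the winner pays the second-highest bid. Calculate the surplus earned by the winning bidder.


Step 1: Sort bids in descending order: 461, 306, 157
Step 2: The winning bid is the highest: 461
Step 3: The payment equals the second-highest bid: 306
Step 4: Surplus = winner's bid - payment = 461 - 306 = 155

155


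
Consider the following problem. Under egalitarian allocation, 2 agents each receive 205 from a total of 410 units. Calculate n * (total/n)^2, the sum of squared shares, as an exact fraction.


Step 1: Each agent's share = 410/2 = 205
Step 2: Square of each share = (205)^2 = 42025
Step 3: Sum of squares = 2 * 42025 = 84050

84050


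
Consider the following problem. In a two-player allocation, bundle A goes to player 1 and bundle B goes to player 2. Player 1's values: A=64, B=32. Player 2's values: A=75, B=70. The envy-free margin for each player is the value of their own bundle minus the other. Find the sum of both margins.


Step 1: Player 1's margin = v1(A) - v1(B) = 64 - 32 = 32
Step 2: Player 2's margin = v2(B) - v2(A) = 70 - 75 = -5
Step 3: Total margin = 32 + -5 = 27

27


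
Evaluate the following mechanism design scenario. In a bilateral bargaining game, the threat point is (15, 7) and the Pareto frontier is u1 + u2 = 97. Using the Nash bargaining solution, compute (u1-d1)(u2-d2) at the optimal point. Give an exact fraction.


Step 1: The Nash solution splits surplus symmetrically above the disagreement point
Step 2: u1 = (total + d1 - d2)/2 = (97 + 15 - 7)/2 = 105/2
Step 3: u2 = (total - d1 + d2)/2 = (97 - 15 + 7)/2 = 89/2
Step 4: Nash product = (105/2 - 15) * (89/2 - 7)
Step 5: = 75/2 * 75/2 = 5625/4

5625/4
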